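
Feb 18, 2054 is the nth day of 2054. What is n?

49

Days in months before Feb: 31 = 31.
Plus 18 days into Feb → day 49.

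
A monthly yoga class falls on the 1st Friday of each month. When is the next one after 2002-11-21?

2002-12-06

November 2002 starts on a Friday, so its 1st Friday is 2002-11-01.
That is not after 2002-11-21, so look at December 2002.
December 2002 starts on a Sunday, so its 1st Friday is 2002-12-06 (5 days in).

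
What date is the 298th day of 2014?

January has 31 days (298 − 31 = 267 remain).
February has 28 days (267 − 28 = 239 remain).
March has 31 days (239 − 31 = 208 remain).
April has 30 days (208 − 30 = 178 remain).
May has 31 days (178 − 31 = 147 remain).
June has 30 days (147 − 30 = 117 remain).
July has 31 days (117 − 31 = 86 remain).
August has 31 days (86 − 31 = 55 remain).
September has 30 days (55 − 30 = 25 remain).
25 into October → October 25.

2014-10-25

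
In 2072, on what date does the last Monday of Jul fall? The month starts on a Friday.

Jul 25, 2072

Jul 2072 begins on a Friday, so the first Monday is Jul 4 (3 days later).
Jul 2072 has 31 days. Adding weeks: 4, 11, 18, 25 — the last one ≤ 31 is the 25th.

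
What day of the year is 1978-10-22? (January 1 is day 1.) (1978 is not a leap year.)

295

Days in months before October: 31 + 28 + 31 + 30 + 31 + 30 + 31 + 31 + 30 = 273.
Plus 22 days into October → day 295.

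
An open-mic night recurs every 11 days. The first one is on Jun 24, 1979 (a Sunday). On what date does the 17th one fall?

Dec 17, 1979

The 17th occurrence is 16 intervals after the first: 16 × 11 = 176 days after Jun 24, 1979.
Jun has 30 days — 6 days to the end of Jun leaves 170.
Jul has 31 days (139 left).
Aug has 31 days (108 left).
Sep has 30 days (78 left).
Oct has 31 days (47 left).
Nov has 30 days (17 left).
17 days into Dec → Dec 17, 1979.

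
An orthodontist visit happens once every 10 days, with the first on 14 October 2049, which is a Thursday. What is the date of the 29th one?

21 July 2050

The 29th occurrence is 28 intervals after the first: 28 × 10 = 280 days after 14 October 2049.
October has 31 days — 17 days to the end of October leaves 263.
November has 30 days (233 left).
December has 31 days (202 left).
January has 31 days (171 left).
February has 28 days (143 left).
March has 31 days (112 left).
April has 30 days (82 left).
May has 31 days (51 left).
June has 30 days (21 left).
21 days into July → 21 July 2050.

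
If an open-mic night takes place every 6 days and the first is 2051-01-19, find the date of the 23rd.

2051-05-31

The 23rd occurrence is 22 intervals after the first: 22 × 6 = 132 days after 2051-01-19.
January has 31 days — 12 days to the end of January leaves 120.
February has 28 days (92 left).
March has 31 days (61 left).
April has 30 days (31 left).
31 days into May → 2051-05-31.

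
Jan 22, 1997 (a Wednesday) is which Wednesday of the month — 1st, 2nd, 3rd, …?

Day 22 falls in week ⌈22/7⌉ of the month.
Days 1–7 hold the 1st Wednesday, 8–14 the 2nd, 15–21 the 3rd, 22–28 the 4th, 29–31 the 5th.
22 is in the range for the 4th.

4th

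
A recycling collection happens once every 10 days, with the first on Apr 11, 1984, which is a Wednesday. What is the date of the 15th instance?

Aug 29, 1984

The 15th occurrence is 14 intervals after the first: 14 × 10 = 140 days after Apr 11, 1984.
Apr has 30 days — 19 days to the end of Apr leaves 121.
May has 31 days (90 left).
Jun has 30 days (60 left).
Jul has 31 days (29 left).
29 days into Aug → Aug 29, 1984.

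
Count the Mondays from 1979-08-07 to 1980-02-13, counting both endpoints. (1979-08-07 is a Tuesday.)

1979-08-07 is a Tuesday; the first Monday on or after it is 1979-08-13 (6 days later).
From 1979-08-13 to 1980-02-13: 18 + 30 + 31 + 30 + 31 + 31 + 13 = 184 days (rest of August, September, October, November, December, January, February).
184 ÷ 7 = 26 full weeks with remainder 2, so 26 more Mondays after the first → 27.

27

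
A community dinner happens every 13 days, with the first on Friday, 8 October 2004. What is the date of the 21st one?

25 June 2005

The 21st occurrence is 20 intervals after the first: 20 × 13 = 260 days after 8 October 2004.
October has 31 days — 23 days to the end of October leaves 237.
November has 30 days (207 left).
December has 31 days (176 left).
January has 31 days (145 left).
February has 28 days (117 left).
March has 31 days (86 left).
April has 30 days (56 left).
May has 31 days (25 left).
25 days into June → 25 June 2005.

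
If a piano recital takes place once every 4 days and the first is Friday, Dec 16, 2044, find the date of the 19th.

The 19th occurrence is 18 intervals after the first: 18 × 4 = 72 days after Dec 16, 2044.
Dec has 31 days — 15 days to the end of Dec leaves 57.
Jan has 31 days (26 left).
26 days into Feb → Feb 26, 2045.

Feb 26, 2045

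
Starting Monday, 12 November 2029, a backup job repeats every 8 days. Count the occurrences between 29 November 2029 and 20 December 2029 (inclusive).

Occurrences land 8·i days after 12 November 2029 for i = 0, 1, 2, …
29 November 2029 is 17 days after the start; 17 ÷ 8 = 2 remainder 1; since the remainder is 1, round up to i = 3. First occurrence in the window: #4 on 6 December 2029 (3×8 = 24 days in).
20 December 2029 is 38 days after the start; 38 ÷ 8 = 4 remainder 6. Last occurrence in the window: #5 on 14 December 2029.
Occurrences #4 through #5: 2 in total.

2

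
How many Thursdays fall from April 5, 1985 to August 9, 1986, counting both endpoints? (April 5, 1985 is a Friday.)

April 5, 1985 is a Friday; the first Thursday on or after it is April 11, 1985 (6 days later).
From April 11, 1985 to August 9, 1986: 264 + 221 = 485 days (rest of 1985, to August 9, 1986 in 1986).
485 ÷ 7 = 69 full weeks with remainder 2, so 69 more Thursdays after the first → 70.

70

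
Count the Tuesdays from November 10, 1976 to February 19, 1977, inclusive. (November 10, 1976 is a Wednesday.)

November 10, 1976 is a Wednesday; the first Tuesday on or after it is November 16, 1976 (6 days later).
From November 16, 1976 to February 19, 1977: 14 + 31 + 31 + 19 = 95 days (rest of November, December, January, February).
95 ÷ 7 = 13 full weeks with remainder 4, so 13 more Tuesdays after the first → 14.

14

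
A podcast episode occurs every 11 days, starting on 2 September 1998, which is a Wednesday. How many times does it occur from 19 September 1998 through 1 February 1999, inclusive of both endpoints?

12

Occurrences land 11·i days after 2 September 1998 for i = 0, 1, 2, …
19 September 1998 is 17 days after the start; 17 ÷ 11 = 1 remainder 6; since the remainder is 6, round up to i = 2. First occurrence in the window: #3 on 24 September 1998 (2×11 = 22 days in).
1 February 1999 is 152 days after the start; 152 ÷ 11 = 13 remainder 9. Last occurrence in the window: #14 on 23 January 1999.
Occurrences #3 through #14: 12 in total.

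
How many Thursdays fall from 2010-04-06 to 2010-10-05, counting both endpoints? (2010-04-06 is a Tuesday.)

2010-04-06 is a Tuesday; the first Thursday on or after it is 2010-04-08 (2 days later).
From 2010-04-08 to 2010-10-05: 22 + 31 + 30 + 31 + 31 + 30 + 5 = 180 days (rest of April, May, June, July, August, September, October).
180 ÷ 7 = 25 full weeks with remainder 5, so 25 more Thursdays after the first → 26.

26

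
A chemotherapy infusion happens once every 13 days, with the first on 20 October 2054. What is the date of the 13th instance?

The 13th occurrence is 12 intervals after the first: 12 × 13 = 156 days after 20 October 2054.
October has 31 days — 11 days to the end of October leaves 145.
November has 30 days (115 left).
December has 31 days (84 left).
January has 31 days (53 left).
February has 28 days (25 left).
25 days into March → 25 March 2055.

25 March 2055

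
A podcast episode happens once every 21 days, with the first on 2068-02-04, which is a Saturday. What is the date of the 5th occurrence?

The 5th occurrence is 4 intervals after the first: 4 × 21 = 84 days after 2068-02-04.
February has 29 days — 25 days to the end of February leaves 59.
March has 31 days (28 left).
28 days into April → 2068-04-28.

2068-04-28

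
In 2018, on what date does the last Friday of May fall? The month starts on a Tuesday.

May 2018 begins on a Tuesday, so the first Friday is May 4 (3 days later).
May 2018 has 31 days. Adding weeks: 4, 11, 18, 25 — the last one ≤ 31 is the 25th.

2018-05-25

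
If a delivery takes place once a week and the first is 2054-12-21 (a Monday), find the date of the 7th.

2055-02-01

The 7th occurrence is 6 intervals after the first: 6 × 7 = 42 days after 2054-12-21.
December has 31 days — 10 days to the end of December leaves 32.
January has 31 days (1 left).
1 day into February → 2055-02-01.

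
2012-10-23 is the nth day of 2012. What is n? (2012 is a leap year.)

297

Days in months before October: 31 + 29 + 31 + 30 + 31 + 30 + 31 + 31 + 30 = 274.
Plus 23 days into October → day 297.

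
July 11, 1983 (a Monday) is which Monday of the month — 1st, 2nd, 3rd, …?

Day 11 falls in week ⌈11/7⌉ of the month.
Days 1–7 hold the 1st Monday, 8–14 the 2nd, 15–21 the 3rd, 22–28 the 4th, 29–31 the 5th.
11 is in the range for the 2nd.

2nd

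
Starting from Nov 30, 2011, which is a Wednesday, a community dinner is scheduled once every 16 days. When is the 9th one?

The 9th occurrence is 8 intervals after the first: 8 × 16 = 128 days after Nov 30, 2011.
Nov has 30 days — 0 days to the end of Nov leaves 128.
Dec has 31 days (97 left).
Jan has 31 days (66 left).
Feb has 29 days (37 left).
Mar has 31 days (6 left).
6 days into Apr → Apr 6, 2012.

Apr 6, 2012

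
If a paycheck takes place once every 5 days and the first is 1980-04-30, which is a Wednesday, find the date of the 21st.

1980-08-08

The 21st occurrence is 20 intervals after the first: 20 × 5 = 100 days after 1980-04-30.
April has 30 days — 0 days to the end of April leaves 100.
May has 31 days (69 left).
June has 30 days (39 left).
July has 31 days (8 left).
8 days into August → 1980-08-08.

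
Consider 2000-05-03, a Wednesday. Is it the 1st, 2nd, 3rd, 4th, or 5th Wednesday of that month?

Day 3 falls in week ⌈3/7⌉ of the month.
Days 1–7 hold the 1st Wednesday, 8–14 the 2nd, 15–21 the 3rd, 22–28 the 4th, 29–31 the 5th.
3 is in the range for the 1st.

1st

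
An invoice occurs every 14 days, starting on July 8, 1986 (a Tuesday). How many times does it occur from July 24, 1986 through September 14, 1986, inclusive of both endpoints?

3

Occurrences land 14·i days after July 8, 1986 for i = 0, 1, 2, …
July 24, 1986 is 16 days after the start; 16 ÷ 14 = 1 remainder 2; since the remainder is 2, round up to i = 2. First occurrence in the window: #3 on August 5, 1986 (2×14 = 28 days in).
September 14, 1986 is 68 days after the start; 68 ÷ 14 = 4 remainder 12. Last occurrence in the window: #5 on September 2, 1986.
Occurrences #3 through #5: 3 in total.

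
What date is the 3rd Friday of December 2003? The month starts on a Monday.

2003-12-19

December 2003 begins on a Monday, so the first Friday is December 5 (4 days later).
The 3rd Friday is 2 weeks later: 5 + 14 = 19.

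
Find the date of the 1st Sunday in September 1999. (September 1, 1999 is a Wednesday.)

1999-09-05

September 1999 begins on a Wednesday, so the first Sunday is September 5 (4 days later).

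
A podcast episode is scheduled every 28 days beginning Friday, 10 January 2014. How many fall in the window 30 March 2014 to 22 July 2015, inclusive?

Occurrences land 28·i days after 10 January 2014 for i = 0, 1, 2, …
30 March 2014 is 79 days after the start; 79 ÷ 28 = 2 remainder 23; since the remainder is 23, round up to i = 3. First occurrence in the window: #4 on 4 April 2014 (3×28 = 84 days in).
22 July 2015 is 558 days after the start; 558 ÷ 28 = 19 remainder 26. Last occurrence in the window: #20 on 26 June 2015.
Occurrences #4 through #20: 17 in total.

17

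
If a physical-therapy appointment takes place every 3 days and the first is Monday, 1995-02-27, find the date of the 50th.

1995-07-24

The 50th occurrence is 49 intervals after the first: 49 × 3 = 147 days after 1995-02-27.
February has 28 days — 1 day to the end of February leaves 146.
March has 31 days (115 left).
April has 30 days (85 left).
May has 31 days (54 left).
June has 30 days (24 left).
24 days into July → 1995-07-24.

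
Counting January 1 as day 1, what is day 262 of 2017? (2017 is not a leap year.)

19 September 2017

January has 31 days (262 − 31 = 231 remain).
February has 28 days (231 − 28 = 203 remain).
March has 31 days (203 − 31 = 172 remain).
April has 30 days (172 − 30 = 142 remain).
May has 31 days (142 − 31 = 111 remain).
June has 30 days (111 − 30 = 81 remain).
July has 31 days (81 − 31 = 50 remain).
August has 31 days (50 − 31 = 19 remain).
19 into September → September 19.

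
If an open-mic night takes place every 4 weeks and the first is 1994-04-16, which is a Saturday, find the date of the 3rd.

The 3rd occurrence is 2 intervals after the first: 2 × 28 = 56 days after 1994-04-16.
April has 30 days — 14 days to the end of April leaves 42.
May has 31 days (11 left).
11 days into June → 1994-06-11.

1994-06-11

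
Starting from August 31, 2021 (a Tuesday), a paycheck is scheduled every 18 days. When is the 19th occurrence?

July 21, 2022

The 19th occurrence is 18 intervals after the first: 18 × 18 = 324 days after August 31, 2021.
August has 31 days — 0 days to the end of August leaves 324.
September has 30 days (294 left).
October has 31 days (263 left).
November has 30 days (233 left).
December has 31 days (202 left).
January has 31 days (171 left).
February has 28 days (143 left).
March has 31 days (112 left).
April has 30 days (82 left).
May has 31 days (51 left).
June has 30 days (21 left).
21 days into July → July 21, 2022.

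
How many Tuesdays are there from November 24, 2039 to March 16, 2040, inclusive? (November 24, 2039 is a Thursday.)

16

November 24, 2039 is a Thursday; the first Tuesday on or after it is November 29, 2039 (5 days later).
From November 29, 2039 to March 16, 2040: 1 + 31 + 31 + 29 + 16 = 108 days (rest of November, December, January, February, March).
108 ÷ 7 = 15 full weeks with remainder 3, so 15 more Tuesdays after the first → 16.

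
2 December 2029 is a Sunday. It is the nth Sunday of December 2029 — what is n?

Day 2 falls in week ⌈2/7⌉ of the month.
Days 1–7 hold the 1st Sunday, 8–14 the 2nd, 15–21 the 3rd, 22–28 the 4th, 29–31 the 5th.
2 is in the range for the 1st.

1st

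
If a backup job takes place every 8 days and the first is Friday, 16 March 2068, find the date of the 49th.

4 April 2069

The 49th occurrence is 48 intervals after the first: 48 × 8 = 384 days after 16 March 2068.
March has 31 days — 15 days to the end of March leaves 369.
April has 30 days (339 left).
May has 31 days (308 left).
June has 30 days (278 left).
July has 31 days (247 left).
August has 31 days (216 left).
September has 30 days (186 left).
October has 31 days (155 left).
November has 30 days (125 left).
December has 31 days (94 left).
January has 31 days (63 left).
February has 28 days (35 left).
March has 31 days (4 left).
4 days into April → 4 April 2069.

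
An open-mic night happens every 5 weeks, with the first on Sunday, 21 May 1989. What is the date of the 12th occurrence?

10 June 1990

The 12th occurrence is 11 intervals after the first: 11 × 35 = 385 days after 21 May 1989.
May has 31 days — 10 days to the end of May leaves 375.
June has 30 days (345 left).
July has 31 days (314 left).
August has 31 days (283 left).
September has 30 days (253 left).
October has 31 days (222 left).
November has 30 days (192 left).
December has 31 days (161 left).
January has 31 days (130 left).
February has 28 days (102 left).
March has 31 days (71 left).
April has 30 days (41 left).
May has 31 days (10 left).
10 days into June → 10 June 1990.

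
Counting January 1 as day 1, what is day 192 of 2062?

January has 31 days (192 − 31 = 161 remain).
February has 28 days (161 − 28 = 133 remain).
March has 31 days (133 − 31 = 102 remain).
April has 30 days (102 − 30 = 72 remain).
May has 31 days (72 − 31 = 41 remain).
June has 30 days (41 − 30 = 11 remain).
11 into July → July 11.

11 July 2062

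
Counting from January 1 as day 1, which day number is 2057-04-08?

98

Days in months before April: 31 + 28 + 31 = 90.
Plus 8 days into April → day 98.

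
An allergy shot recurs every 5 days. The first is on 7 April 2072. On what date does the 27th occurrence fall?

The 27th occurrence is 26 intervals after the first: 26 × 5 = 130 days after 7 April 2072.
April has 30 days — 23 days to the end of April leaves 107.
May has 31 days (76 left).
June has 30 days (46 left).
July has 31 days (15 left).
15 days into August → 15 August 2072.

15 August 2072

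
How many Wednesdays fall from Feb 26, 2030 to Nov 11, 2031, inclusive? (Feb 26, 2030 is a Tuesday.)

89

Feb 26, 2030 is a Tuesday; the first Wednesday on or after it is Feb 27, 2030 (1 day later).
From Feb 27, 2030 to Nov 11, 2031: 307 + 315 = 622 days (rest of 2030, to Nov 11, 2031 in 2031).
622 ÷ 7 = 88 full weeks with remainder 6, so 88 more Wednesdays after the first → 89.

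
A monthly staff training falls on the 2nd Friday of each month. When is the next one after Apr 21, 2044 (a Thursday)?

May 13, 2044

Apr 2044 starts on a Friday; its first Friday is the 1st, so the 2nd Friday is the 8th — Apr 8, 2044.
That is not after Apr 21, 2044, so look at May 2044.
May 2044 starts on a Sunday; its first Friday is the 6th, so the 2nd Friday is the 13th — May 13, 2044.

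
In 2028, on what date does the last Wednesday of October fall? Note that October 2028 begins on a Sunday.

October 25, 2028

October 2028 begins on a Sunday, so the first Wednesday is October 4 (3 days later).
October 2028 has 31 days. Adding weeks: 4, 11, 18, 25 — the last one ≤ 31 is the 25th.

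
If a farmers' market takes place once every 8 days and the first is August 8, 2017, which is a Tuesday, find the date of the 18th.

The 18th occurrence is 17 intervals after the first: 17 × 8 = 136 days after August 8, 2017.
August has 31 days — 23 days to the end of August leaves 113.
September has 30 days (83 left).
October has 31 days (52 left).
November has 30 days (22 left).
22 days into December → December 22, 2017.

December 22, 2017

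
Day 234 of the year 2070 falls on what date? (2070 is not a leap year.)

January has 31 days (234 − 31 = 203 remain).
February has 28 days (203 − 28 = 175 remain).
March has 31 days (175 − 31 = 144 remain).
April has 30 days (144 − 30 = 114 remain).
May has 31 days (114 − 31 = 83 remain).
June has 30 days (83 − 30 = 53 remain).
July has 31 days (53 − 31 = 22 remain).
22 into August → August 22.

August 22, 2070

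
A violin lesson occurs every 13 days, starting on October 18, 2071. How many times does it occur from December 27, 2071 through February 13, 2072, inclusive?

Occurrences land 13·i days after October 18, 2071 for i = 0, 1, 2, …
December 27, 2071 is 70 days after the start; 70 ÷ 13 = 5 remainder 5; since the remainder is 5, round up to i = 6. First occurrence in the window: #7 on January 4, 2072 (6×13 = 78 days in).
February 13, 2072 is 118 days after the start; 118 ÷ 13 = 9 remainder 1. Last occurrence in the window: #10 on February 12, 2072.
Occurrences #7 through #10: 4 in total.

4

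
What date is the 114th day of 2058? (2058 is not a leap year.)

April 24, 2058

January has 31 days (114 − 31 = 83 remain).
February has 28 days (83 − 28 = 55 remain).
March has 31 days (55 − 31 = 24 remain).
24 into April → April 24.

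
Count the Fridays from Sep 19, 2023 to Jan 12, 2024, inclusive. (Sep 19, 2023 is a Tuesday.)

17

Sep 19, 2023 is a Tuesday; the first Friday on or after it is Sep 22, 2023 (3 days later).
From Sep 22, 2023 to Jan 12, 2024: 8 + 31 + 30 + 31 + 12 = 112 days (rest of Sep, Oct, Nov, Dec, Jan).
112 ÷ 7 = 16 full weeks with remainder 0, so 16 more Fridays after the first → 17.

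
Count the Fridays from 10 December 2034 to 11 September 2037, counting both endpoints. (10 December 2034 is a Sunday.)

144

10 December 2034 is a Sunday; the first Friday on or after it is 15 December 2034 (5 days later).
From 15 December 2034 to 11 September 2037: 16 + 365 + 366 + 254 = 1001 days (rest of 2034, 2035, 2036, to 11 September 2037 in 2037).
1001 ÷ 7 = 143 full weeks with remainder 0, so 143 more Fridays after the first → 144.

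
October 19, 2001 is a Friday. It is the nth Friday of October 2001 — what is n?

3rd

Day 19 falls in week ⌈19/7⌉ of the month.
Days 1–7 hold the 1st Friday, 8–14 the 2nd, 15–21 the 3rd, 22–28 the 4th, 29–31 the 5th.
19 is in the range for the 3rd.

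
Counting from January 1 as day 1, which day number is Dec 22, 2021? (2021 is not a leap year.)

356

Days in months before Dec: 31 + 28 + 31 + 30 + 31 + 30 + 31 + 31 + 30 + 31 + 30 = 334.
Plus 22 days into Dec → day 356.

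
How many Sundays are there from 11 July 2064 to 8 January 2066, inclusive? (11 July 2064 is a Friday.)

78

11 July 2064 is a Friday; the first Sunday on or after it is 13 July 2064 (2 days later).
From 13 July 2064 to 8 January 2066: 171 + 365 + 8 = 544 days (rest of 2064, 2065, to 8 January 2066 in 2066).
544 ÷ 7 = 77 full weeks with remainder 5, so 77 more Sundays after the first → 78.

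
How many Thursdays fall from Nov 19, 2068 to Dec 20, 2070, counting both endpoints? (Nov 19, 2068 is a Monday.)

Nov 19, 2068 is a Monday; the first Thursday on or after it is Nov 22, 2068 (3 days later).
From Nov 22, 2068 to Dec 20, 2070: 39 + 365 + 354 = 758 days (rest of 2068, 2069, to Dec 20, 2070 in 2070).
758 ÷ 7 = 108 full weeks with remainder 2, so 108 more Thursdays after the first → 109.

109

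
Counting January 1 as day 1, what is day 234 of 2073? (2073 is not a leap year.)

Jan has 31 days (234 − 31 = 203 remain).
Feb has 28 days (203 − 28 = 175 remain).
Mar has 31 days (175 − 31 = 144 remain).
Apr has 30 days (144 − 30 = 114 remain).
May has 31 days (114 − 31 = 83 remain).
Jun has 30 days (83 − 30 = 53 remain).
Jul has 31 days (53 − 31 = 22 remain).
22 into Aug → Aug 22.

Aug 22, 2073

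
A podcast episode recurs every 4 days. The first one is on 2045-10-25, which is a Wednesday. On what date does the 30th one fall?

2046-02-18

The 30th occurrence is 29 intervals after the first: 29 × 4 = 116 days after 2045-10-25.
October has 31 days — 6 days to the end of October leaves 110.
November has 30 days (80 left).
December has 31 days (49 left).
January has 31 days (18 left).
18 days into February → 2046-02-18.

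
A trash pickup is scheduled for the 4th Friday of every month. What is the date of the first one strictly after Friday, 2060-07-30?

July 2060 starts on a Thursday; its first Friday is the 2nd, so the 4th Friday is the 23rd — 2060-07-23.
That is not after 2060-07-30, so look at August 2060.
August 2060 starts on a Sunday; its first Friday is the 6th, so the 4th Friday is the 27th — 2060-08-27.

2060-08-27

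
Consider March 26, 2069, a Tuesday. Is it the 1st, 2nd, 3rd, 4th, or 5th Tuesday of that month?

4th

Day 26 falls in week ⌈26/7⌉ of the month.
Days 1–7 hold the 1st Tuesday, 8–14 the 2nd, 15–21 the 3rd, 22–28 the 4th, 29–31 the 5th.
26 is in the range for the 4th.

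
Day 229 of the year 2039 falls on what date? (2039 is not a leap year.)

January has 31 days (229 − 31 = 198 remain).
February has 28 days (198 − 28 = 170 remain).
March has 31 days (170 − 31 = 139 remain).
April has 30 days (139 − 30 = 109 remain).
May has 31 days (109 − 31 = 78 remain).
June has 30 days (78 − 30 = 48 remain).
July has 31 days (48 − 31 = 17 remain).
17 into August → August 17.

2039-08-17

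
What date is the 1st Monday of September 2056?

The first Monday of September 2056 is September 4.

4 September 2056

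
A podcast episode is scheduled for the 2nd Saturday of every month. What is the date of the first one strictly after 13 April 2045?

13 May 2045

April 2045 starts on a Saturday; its first Saturday is the 1st, so the 2nd Saturday is the 8th — 8 April 2045.
That is not after 13 April 2045, so look at May 2045.
May 2045 starts on a Monday; its first Saturday is the 6th, so the 2nd Saturday is the 13th — 13 May 2045.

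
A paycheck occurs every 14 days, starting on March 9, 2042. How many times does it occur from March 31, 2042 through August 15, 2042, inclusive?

10

Occurrences land 14·i days after March 9, 2042 for i = 0, 1, 2, …
March 31, 2042 is 22 days after the start; 22 ÷ 14 = 1 remainder 8; since the remainder is 8, round up to i = 2. First occurrence in the window: #3 on April 6, 2042 (2×14 = 28 days in).
August 15, 2042 is 159 days after the start; 159 ÷ 14 = 11 remainder 5. Last occurrence in the window: #12 on August 10, 2042.
Occurrences #3 through #12: 10 in total.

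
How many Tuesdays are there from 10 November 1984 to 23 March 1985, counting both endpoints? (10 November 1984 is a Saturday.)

19

10 November 1984 is a Saturday; the first Tuesday on or after it is 13 November 1984 (3 days later).
From 13 November 1984 to 23 March 1985: 17 + 31 + 31 + 28 + 23 = 130 days (rest of November, December, January, February, March).
130 ÷ 7 = 18 full weeks with remainder 4, so 18 more Tuesdays after the first → 19.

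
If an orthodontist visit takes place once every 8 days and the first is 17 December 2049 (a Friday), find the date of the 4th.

The 4th occurrence is 3 intervals after the first: 3 × 8 = 24 days after 17 December 2049.
December has 31 days — 14 days to the end of December leaves 10.
10 days into January → 10 January 2050.

10 January 2050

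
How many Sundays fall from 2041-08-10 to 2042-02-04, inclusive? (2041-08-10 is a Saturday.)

2041-08-10 is a Saturday; the first Sunday on or after it is 2041-08-11 (1 day later).
From 2041-08-11 to 2042-02-04: 20 + 30 + 31 + 30 + 31 + 31 + 4 = 177 days (rest of August, September, October, November, December, January, February).
177 ÷ 7 = 25 full weeks with remainder 2, so 25 more Sundays after the first → 26.

26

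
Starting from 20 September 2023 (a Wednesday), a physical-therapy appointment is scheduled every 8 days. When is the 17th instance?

The 17th occurrence is 16 intervals after the first: 16 × 8 = 128 days after 20 September 2023.
September has 30 days — 10 days to the end of September leaves 118.
October has 31 days (87 left).
November has 30 days (57 left).
December has 31 days (26 left).
26 days into January → 26 January 2024.

26 January 2024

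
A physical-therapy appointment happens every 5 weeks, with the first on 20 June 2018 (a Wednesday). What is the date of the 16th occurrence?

The 16th occurrence is 15 intervals after the first: 15 × 35 = 525 days after 20 June 2018.
June has 30 days — 10 days to the end of June leaves 515.
From end of June to end of 2018 is 184 days (331 left).
January has 31 days (300 left).
February has 28 days (272 left).
March has 31 days (241 left).
April has 30 days (211 left).
May has 31 days (180 left).
June has 30 days (150 left).
July has 31 days (119 left).
August has 31 days (88 left).
September has 30 days (58 left).
October has 31 days (27 left).
27 days into November → 27 November 2019.

27 November 2019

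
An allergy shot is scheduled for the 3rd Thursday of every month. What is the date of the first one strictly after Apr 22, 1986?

Apr 1986 starts on a Tuesday; its first Thursday is the 3rd, so the 3rd Thursday is the 17th — Apr 17, 1986.
That is not after Apr 22, 1986, so look at May 1986.
May 1986 starts on a Thursday; its first Thursday is the 1st, so the 3rd Thursday is the 15th — May 15, 1986.

May 15, 1986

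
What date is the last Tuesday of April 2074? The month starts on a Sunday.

April 2074 begins on a Sunday, so the first Tuesday is April 3 (2 days later).
April 2074 has 30 days. Adding weeks: 3, 10, 17, 24 — the last one ≤ 30 is the 24th.

April 24, 2074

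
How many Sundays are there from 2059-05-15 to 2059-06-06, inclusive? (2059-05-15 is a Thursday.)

2059-05-15 is a Thursday; the first Sunday on or after it is 2059-05-18 (3 days later).
From 2059-05-18 to 2059-06-06: 13 + 6 = 19 days (rest of May, June).
19 ÷ 7 = 2 full weeks with remainder 5, so 2 more Sundays after the first → 3.

3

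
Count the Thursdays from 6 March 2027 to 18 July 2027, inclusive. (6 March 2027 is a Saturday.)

19

6 March 2027 is a Saturday; the first Thursday on or after it is 11 March 2027 (5 days later).
From 11 March 2027 to 18 July 2027: 20 + 30 + 31 + 30 + 18 = 129 days (rest of March, April, May, June, July).
129 ÷ 7 = 18 full weeks with remainder 3, so 18 more Thursdays after the first → 19.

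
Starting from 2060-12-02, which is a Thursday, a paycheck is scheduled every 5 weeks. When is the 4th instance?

2061-03-17

The 4th occurrence is 3 intervals after the first: 3 × 35 = 105 days after 2060-12-02.
December has 31 days — 29 days to the end of December leaves 76.
January has 31 days (45 left).
February has 28 days (17 left).
17 days into March → 2061-03-17.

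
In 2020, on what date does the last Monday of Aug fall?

Aug 2020 begins on a Saturday, so the first Monday is Aug 3 (2 days later).
Aug 2020 has 31 days. Adding weeks: 3, 10, 17, 24, 31 — the last one ≤ 31 is the 31st.

Aug 31, 2020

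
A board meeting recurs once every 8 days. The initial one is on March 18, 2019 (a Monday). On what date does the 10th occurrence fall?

May 29, 2019

The 10th occurrence is 9 intervals after the first: 9 × 8 = 72 days after March 18, 2019.
March has 31 days — 13 days to the end of March leaves 59.
April has 30 days (29 left).
29 days into May → May 29, 2019.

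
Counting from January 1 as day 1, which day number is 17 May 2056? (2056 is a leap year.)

138

Days in months before May: 31 + 29 + 31 + 30 = 121.
Plus 17 days into May → day 138.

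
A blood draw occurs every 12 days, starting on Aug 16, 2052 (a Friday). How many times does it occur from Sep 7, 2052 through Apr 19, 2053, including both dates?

19

Occurrences land 12·i days after Aug 16, 2052 for i = 0, 1, 2, …
Sep 7, 2052 is 22 days after the start; 22 ÷ 12 = 1 remainder 10; since the remainder is 10, round up to i = 2. First occurrence in the window: #3 on Sep 9, 2052 (2×12 = 24 days in).
Apr 19, 2053 is 246 days after the start; 246 ÷ 12 = 20 remainder 6. Last occurrence in the window: #21 on Apr 13, 2053.
Occurrences #3 through #21: 19 in total.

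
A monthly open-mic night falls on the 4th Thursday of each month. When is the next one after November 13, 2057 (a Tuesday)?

November 2057 starts on a Thursday; its first Thursday is the 1st, so the 4th Thursday is the 22nd — November 22, 2057.
November 22, 2057 is after November 13, 2057, so that is the next one.

November 22, 2057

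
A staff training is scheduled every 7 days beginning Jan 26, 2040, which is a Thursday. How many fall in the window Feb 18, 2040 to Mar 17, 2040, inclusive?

Occurrences land 7·i days after Jan 26, 2040 for i = 0, 1, 2, …
Feb 18, 2040 is 23 days after the start; 23 ÷ 7 = 3 remainder 2; since the remainder is 2, round up to i = 4. First occurrence in the window: #5 on Feb 23, 2040 (4×7 = 28 days in).
Mar 17, 2040 is 51 days after the start; 51 ÷ 7 = 7 remainder 2. Last occurrence in the window: #8 on Mar 15, 2040.
Occurrences #5 through #8: 4 in total.

4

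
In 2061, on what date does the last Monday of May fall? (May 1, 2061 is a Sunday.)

2061-05-30

May 2061 begins on a Sunday, so the first Monday is May 2 (1 day later).
May 2061 has 31 days. Adding weeks: 2, 9, 16, 23, 30 — the last one ≤ 31 is the 30th.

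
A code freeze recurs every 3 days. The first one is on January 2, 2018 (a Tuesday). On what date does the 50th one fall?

May 29, 2018

The 50th occurrence is 49 intervals after the first: 49 × 3 = 147 days after January 2, 2018.
January has 31 days — 29 days to the end of January leaves 118.
February has 28 days (90 left).
March has 31 days (59 left).
April has 30 days (29 left).
29 days into May → May 29, 2018.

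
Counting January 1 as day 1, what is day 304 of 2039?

2039-10-31

January has 31 days (304 − 31 = 273 remain).
February has 28 days (273 − 28 = 245 remain).
March has 31 days (245 − 31 = 214 remain).
April has 30 days (214 − 30 = 184 remain).
May has 31 days (184 − 31 = 153 remain).
June has 30 days (153 − 30 = 123 remain).
July has 31 days (123 − 31 = 92 remain).
August has 31 days (92 − 31 = 61 remain).
September has 30 days (61 − 30 = 31 remain).
31 into October → October 31.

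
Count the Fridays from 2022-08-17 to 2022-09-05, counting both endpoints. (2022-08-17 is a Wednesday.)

2022-08-17 is a Wednesday; the first Friday on or after it is 2022-08-19 (2 days later).
From 2022-08-19 to 2022-09-05: 12 + 5 = 17 days (rest of August, September).
17 ÷ 7 = 2 full weeks with remainder 3, so 2 more Fridays after the first → 3.

3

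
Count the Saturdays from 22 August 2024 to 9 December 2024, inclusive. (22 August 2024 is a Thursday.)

16

22 August 2024 is a Thursday; the first Saturday on or after it is 24 August 2024 (2 days later).
From 24 August 2024 to 9 December 2024: 7 + 30 + 31 + 30 + 9 = 107 days (rest of August, September, October, November, December).
107 ÷ 7 = 15 full weeks with remainder 2, so 15 more Saturdays after the first → 16.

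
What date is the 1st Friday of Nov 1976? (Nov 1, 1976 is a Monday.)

Nov 5, 1976

Nov 1976 begins on a Monday, so the first Friday is Nov 5 (4 days later).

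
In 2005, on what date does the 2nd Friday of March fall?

The first Friday of March 2005 is March 4.
The 2nd Friday is 1 weeks later: 4 + 7 = 11.

2005-03-11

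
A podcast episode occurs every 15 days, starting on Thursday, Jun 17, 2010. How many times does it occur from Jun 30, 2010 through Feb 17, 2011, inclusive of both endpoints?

16

Occurrences land 15·i days after Jun 17, 2010 for i = 0, 1, 2, …
Jun 30, 2010 is 13 days after the start; 13 ÷ 15 = 0 remainder 13; since the remainder is 13, round up to i = 1. First occurrence in the window: #2 on Jul 2, 2010 (1×15 = 15 days in).
Feb 17, 2011 is 245 days after the start; 245 ÷ 15 = 16 remainder 5. Last occurrence in the window: #17 on Feb 12, 2011.
Occurrences #2 through #17: 16 in total.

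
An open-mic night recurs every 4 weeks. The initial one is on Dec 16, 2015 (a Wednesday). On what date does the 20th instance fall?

The 20th occurrence is 19 intervals after the first: 19 × 28 = 532 days after Dec 16, 2015.
Dec has 31 days — 15 days to the end of Dec leaves 517.
2016 has 366 days (151 left).
Jan has 31 days (120 left).
Feb has 28 days (92 left).
Mar has 31 days (61 left).
Apr has 30 days (31 left).
31 days into May → May 31, 2017.

May 31, 2017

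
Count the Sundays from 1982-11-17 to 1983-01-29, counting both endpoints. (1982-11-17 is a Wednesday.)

1982-11-17 is a Wednesday; the first Sunday on or after it is 1982-11-21 (4 days later).
From 1982-11-21 to 1983-01-29: 9 + 31 + 29 = 69 days (rest of November, December, January).
69 ÷ 7 = 9 full weeks with remainder 6, so 9 more Sundays after the first → 10.

10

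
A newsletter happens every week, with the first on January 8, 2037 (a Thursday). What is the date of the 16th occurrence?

April 23, 2037

The 16th occurrence is 15 intervals after the first: 15 × 7 = 105 days after January 8, 2037.
January has 31 days — 23 days to the end of January leaves 82.
February has 28 days (54 left).
March has 31 days (23 left).
23 days into April → April 23, 2037.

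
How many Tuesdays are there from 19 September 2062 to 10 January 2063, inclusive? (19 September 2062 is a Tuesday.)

17

19 September 2062 is a Tuesday; the first Tuesday on or after it is 19 September 2062.
From 19 September 2062 to 10 January 2063: 11 + 31 + 30 + 31 + 10 = 113 days (rest of September, October, November, December, January).
113 ÷ 7 = 16 full weeks with remainder 1, so 16 more Tuesdays after the first → 17.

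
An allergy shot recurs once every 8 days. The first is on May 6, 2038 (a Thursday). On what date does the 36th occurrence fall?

The 36th occurrence is 35 intervals after the first: 35 × 8 = 280 days after May 6, 2038.
May has 31 days — 25 days to the end of May leaves 255.
June has 30 days (225 left).
July has 31 days (194 left).
August has 31 days (163 left).
September has 30 days (133 left).
October has 31 days (102 left).
November has 30 days (72 left).
December has 31 days (41 left).
January has 31 days (10 left).
10 days into February → February 10, 2039.

February 10, 2039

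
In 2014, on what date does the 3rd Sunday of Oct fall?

The first Sunday of Oct 2014 is Oct 5.
The 3rd Sunday is 2 weeks later: 5 + 14 = 19.

Oct 19, 2014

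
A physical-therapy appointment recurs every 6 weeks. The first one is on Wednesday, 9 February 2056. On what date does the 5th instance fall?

26 July 2056

The 5th occurrence is 4 intervals after the first: 4 × 42 = 168 days after 9 February 2056.
February has 29 days — 20 days to the end of February leaves 148.
March has 31 days (117 left).
April has 30 days (87 left).
May has 31 days (56 left).
June has 30 days (26 left).
26 days into July → 26 July 2056.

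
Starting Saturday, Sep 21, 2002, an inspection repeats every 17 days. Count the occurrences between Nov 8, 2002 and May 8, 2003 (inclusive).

Occurrences land 17·i days after Sep 21, 2002 for i = 0, 1, 2, …
Nov 8, 2002 is 48 days after the start; 48 ÷ 17 = 2 remainder 14; since the remainder is 14, round up to i = 3. First occurrence in the window: #4 on Nov 11, 2002 (3×17 = 51 days in).
May 8, 2003 is 229 days after the start; 229 ÷ 17 = 13 remainder 8. Last occurrence in the window: #14 on Apr 30, 2003.
Occurrences #4 through #14: 11 in total.

11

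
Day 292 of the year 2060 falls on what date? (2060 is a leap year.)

October 18, 2060

January has 31 days (292 − 31 = 261 remain).
February has 29 days (261 − 29 = 232 remain).
March has 31 days (232 − 31 = 201 remain).
April has 30 days (201 − 30 = 171 remain).
May has 31 days (171 − 31 = 140 remain).
June has 30 days (140 − 30 = 110 remain).
July has 31 days (110 − 31 = 79 remain).
August has 31 days (79 − 31 = 48 remain).
September has 30 days (48 − 30 = 18 remain).
18 into October → October 18.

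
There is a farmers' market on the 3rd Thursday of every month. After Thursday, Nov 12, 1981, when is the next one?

Nov 1981 starts on a Sunday; its first Thursday is the 5th, so the 3rd Thursday is the 19th — Nov 19, 1981.
Nov 19, 1981 is after Nov 12, 1981, so that is the next one.

Nov 19, 1981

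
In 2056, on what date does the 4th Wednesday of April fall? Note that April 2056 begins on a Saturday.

April 2056 begins on a Saturday, so the first Wednesday is April 5 (4 days later).
The 4th Wednesday is 3 weeks later: 5 + 21 = 26.

2056-04-26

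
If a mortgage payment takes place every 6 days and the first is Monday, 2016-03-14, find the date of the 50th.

The 50th occurrence is 49 intervals after the first: 49 × 6 = 294 days after 2016-03-14.
March has 31 days — 17 days to the end of March leaves 277.
April has 30 days (247 left).
May has 31 days (216 left).
June has 30 days (186 left).
July has 31 days (155 left).
August has 31 days (124 left).
September has 30 days (94 left).
October has 31 days (63 left).
November has 30 days (33 left).
December has 31 days (2 left).
2 days into January → 2017-01-02.

2017-01-02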